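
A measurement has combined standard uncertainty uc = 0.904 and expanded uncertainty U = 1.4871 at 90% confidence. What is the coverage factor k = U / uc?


k = U / uc
k = 1.4871 / 0.904
k = 1.645

1.645


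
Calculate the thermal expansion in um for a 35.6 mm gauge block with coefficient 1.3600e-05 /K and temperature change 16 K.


dL = L * alpha * dT
= 35.6 * 1.3600e-05 * 16
= 0.0077466 mm
dL_um = 0.0077466 * 1000 = 7.7466 um

7.7466


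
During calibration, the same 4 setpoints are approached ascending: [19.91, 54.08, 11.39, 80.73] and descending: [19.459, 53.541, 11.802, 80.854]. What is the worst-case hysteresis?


|19.91 - 19.459| = 0.4510
|54.08 - 53.541| = 0.5390
|11.39 - 11.802| = 0.4120
|80.73 - 80.854| = 0.1240
hysteresis = max(diffs) = 0.5390

0.5390


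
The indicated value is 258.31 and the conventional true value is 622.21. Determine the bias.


Systematic error = measured - true
= 258.31 - 622.21
= -363.9000

-363.9000


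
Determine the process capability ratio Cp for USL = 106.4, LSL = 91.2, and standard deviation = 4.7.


Cp = (USL - LSL) / (6 * sigma)
= (106.4 - 91.2) / (6 * 4.7)
= 15.2000 / 28.2000
= 0.5390

0.5390


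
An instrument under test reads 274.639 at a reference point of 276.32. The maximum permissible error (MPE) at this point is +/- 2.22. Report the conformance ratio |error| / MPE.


e = indication - reference = 274.639 - 276.32 = -1.6810
|e| = 1.6810
ratio = |e| / MPE = 1.6810 / 2.22
ratio = 0.7572

0.7572


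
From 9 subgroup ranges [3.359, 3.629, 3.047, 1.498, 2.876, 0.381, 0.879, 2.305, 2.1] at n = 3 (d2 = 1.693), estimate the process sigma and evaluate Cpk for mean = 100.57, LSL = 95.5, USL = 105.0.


R_bar = (3.359 + 3.629 + 3.047 + 1.498 + 2.876 + 0.381 + 0.879 + 2.305 + 2.1) / 9 = 2.2304444
sigma = R_bar / d2 = 2.2304444 / 1.693 = 1.3174509
Cp = (USL - LSL)/(6*sigma) = (105.0 - 95.5)/(6*1.3174509) = 1.2018
Cpu = (105.0 - 100.57)/(3*1.3174509) = 1.1209
Cpl = (100.57 - 95.5)/(3*1.3174509) = 1.2828
Cpk = min(Cpu, Cpl) = 1.1209

1.1209


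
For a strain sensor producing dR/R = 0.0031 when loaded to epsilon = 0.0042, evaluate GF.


GF = (dR/R) / epsilon
= 0.0031 / 0.0042
= 0.7381

0.7381


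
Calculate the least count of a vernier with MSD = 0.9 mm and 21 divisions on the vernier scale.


LC = MSD / n_div
= 0.9 / 21
= 0.0429

0.0429


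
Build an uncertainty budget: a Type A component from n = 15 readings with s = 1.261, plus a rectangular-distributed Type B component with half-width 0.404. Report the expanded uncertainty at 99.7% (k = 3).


u_A = s / sqrt(n) = 1.261 / sqrt(15) = 0.3255888
u_B = half_width / sqrt(3) = 0.404 / sqrt(3) = 0.23324951
uc = sqrt(u_A^2 + u_B^2) = sqrt(0.3255888^2 + 0.23324951^2) = 0.40051642
U = k * uc = 3 * 0.40051642
U = 1.2015

1.2015


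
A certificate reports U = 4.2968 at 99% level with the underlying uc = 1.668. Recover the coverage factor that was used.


k = U / uc
k = 4.2968 / 1.668
k = 2.576

2.576


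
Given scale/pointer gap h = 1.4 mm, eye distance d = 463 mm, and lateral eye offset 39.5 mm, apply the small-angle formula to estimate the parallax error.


error = h * offset / d
= 1.4 * 39.5 / 463
= 0.1194

0.1194


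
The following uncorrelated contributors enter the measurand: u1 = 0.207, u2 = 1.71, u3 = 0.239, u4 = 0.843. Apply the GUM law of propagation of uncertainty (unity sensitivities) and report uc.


uc = sqrt(0.207^2 + 1.71^2 + 0.239^2 + 0.843^2)
uc = sqrt(3.734719)
uc = 1.9325

1.9325


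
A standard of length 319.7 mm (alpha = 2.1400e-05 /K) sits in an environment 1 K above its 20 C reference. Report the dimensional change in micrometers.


dL = L * alpha * dT
= 319.7 * 2.1400e-05 * 1
= 0.0068416 mm
dL_um = 0.0068416 * 1000 = 6.8416 um

6.8416


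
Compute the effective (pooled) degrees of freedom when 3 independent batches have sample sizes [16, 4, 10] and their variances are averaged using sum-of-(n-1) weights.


nu = sum_i (n_i - 1)
nu = ((16 - 1) + (4 - 1) + (10 - 1))
nu = 15 + 3 + 9
nu = 27

27


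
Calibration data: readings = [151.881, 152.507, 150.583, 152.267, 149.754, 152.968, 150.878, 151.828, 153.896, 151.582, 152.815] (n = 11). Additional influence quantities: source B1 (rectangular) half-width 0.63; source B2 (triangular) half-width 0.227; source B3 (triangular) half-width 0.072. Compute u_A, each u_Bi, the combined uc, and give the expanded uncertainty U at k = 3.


mean = (151.881 + 152.507 + 150.583 + 152.267 + 149.754 + 152.968 + 150.878 + 151.828 + 153.896 + 151.582 + 152.815) / 11 = 151.9053636
s = sqrt(sum((x - mean)^2)/(n-1)) = 1.1813401
u_A = s / sqrt(n) = 1.1813401 / sqrt(11) = 0.35618744
u_B1 = 0.63 / sqrt(3) = 0.36373067
u_B2 = 0.227 / sqrt(6) = 0.092672362
u_B3 = 0.072 / sqrt(6) = 0.029393877
uc = sqrt(0.35618744^2 + 0.36373067^2 + 0.092672362^2 + 0.029393877^2) = 0.51828724
U = k * uc = 3 * 0.51828724
U = 1.5549

1.5549


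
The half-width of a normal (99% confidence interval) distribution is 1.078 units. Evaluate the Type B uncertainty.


u_B = half_width / 2.576
u_B = 1.078 / 2.576
u_B = 0.4185

0.4185


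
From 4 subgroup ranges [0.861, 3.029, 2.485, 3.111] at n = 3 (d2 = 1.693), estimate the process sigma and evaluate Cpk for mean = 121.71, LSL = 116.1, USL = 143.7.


R_bar = (0.861 + 3.029 + 2.485 + 3.111) / 4 = 2.3715
sigma = R_bar / d2 = 2.3715 / 1.693 = 1.4007679
Cp = (USL - LSL)/(6*sigma) = (143.7 - 116.1)/(6*1.4007679) = 3.2839
Cpu = (143.7 - 121.71)/(3*1.4007679) = 5.2328
Cpl = (121.71 - 116.1)/(3*1.4007679) = 1.3350
Cpk = min(Cpu, Cpl) = 1.3350

1.3350


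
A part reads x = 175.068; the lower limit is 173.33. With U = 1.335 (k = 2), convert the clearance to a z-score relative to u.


u = U / k = 1.335 / 2 = 0.6675
margin = |LSL - x| = |173.33 - 175.068| = 1.738
z = margin / u = 1.738 / 0.6675
z = 2.6037

2.6037


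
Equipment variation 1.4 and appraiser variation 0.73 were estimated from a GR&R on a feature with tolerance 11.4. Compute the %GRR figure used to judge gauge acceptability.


GRR = sqrt(EV^2 + AV^2) = sqrt(1.4^2 + 0.73^2) = 1.578892
%GRR = GRR / tol * 100 = 1.578892 / 11.4 * 100
%GRR = 13.8499

13.8499


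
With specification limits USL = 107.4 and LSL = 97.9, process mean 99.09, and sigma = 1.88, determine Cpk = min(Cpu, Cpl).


Cpu = (USL - mean) / (3*sigma) = (107.4 - 99.09) / (3*1.88) = 1.4734
Cpl = (mean - LSL) / (3*sigma) = (99.09 - 97.9) / (3*1.88) = 0.2110
Cpk = min(Cpu, Cpl) = 0.2110

0.2110


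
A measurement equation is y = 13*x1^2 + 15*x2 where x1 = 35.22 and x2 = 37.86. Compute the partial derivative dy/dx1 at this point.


y = 13*x1^2 + 15*x2
dy/dx1 = 2*13*x1
Evaluate at x1 = 35.22: c1 = 26 * 35.22
c1 = 915.7200

915.7200


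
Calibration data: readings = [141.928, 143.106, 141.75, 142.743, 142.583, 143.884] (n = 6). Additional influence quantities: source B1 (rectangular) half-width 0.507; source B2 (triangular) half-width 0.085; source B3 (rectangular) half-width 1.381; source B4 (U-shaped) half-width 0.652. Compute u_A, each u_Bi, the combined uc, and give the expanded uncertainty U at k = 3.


mean = (141.928 + 143.106 + 141.75 + 142.743 + 142.583 + 143.884) / 6 = 142.6656667
s = sqrt(sum((x - mean)^2)/(n-1)) = 0.78404609
u_A = s / sqrt(n) = 0.78404609 / sqrt(6) = 0.32008548
u_B1 = 0.507 / sqrt(3) = 0.29271659
u_B2 = 0.085 / sqrt(6) = 0.034701105
u_B3 = 1.381 / sqrt(3) = 0.79732072
u_B4 = 0.652 / sqrt(2) = 0.46103362
uc = sqrt(0.32008548^2 + 0.29271659^2 + 0.034701105^2 + 0.79732072^2 + 0.46103362^2) = 1.0186335
U = k * uc = 3 * 1.0186335
U = 3.0559

3.0559


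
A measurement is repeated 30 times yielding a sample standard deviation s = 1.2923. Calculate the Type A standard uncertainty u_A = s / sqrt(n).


u_A = s / sqrt(n)
u_A = 1.2923 / sqrt(30)
u_A = 1.2923 / 5.4772256
u_A = 0.2359

0.2359


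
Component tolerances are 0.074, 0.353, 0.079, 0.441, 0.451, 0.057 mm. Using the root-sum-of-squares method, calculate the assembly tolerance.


RSS = sqrt(0.074^2 + 0.353^2 + 0.079^2 + 0.441^2 + 0.451^2 + 0.057^2)
= sqrt(0.537457)
= 0.7331

0.7331


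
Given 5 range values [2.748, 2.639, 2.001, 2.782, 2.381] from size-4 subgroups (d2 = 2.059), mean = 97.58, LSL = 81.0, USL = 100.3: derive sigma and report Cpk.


R_bar = (2.748 + 2.639 + 2.001 + 2.782 + 2.381) / 5 = 2.5102
sigma = R_bar / d2 = 2.5102 / 2.059 = 1.2191355
Cp = (USL - LSL)/(6*sigma) = (100.3 - 81.0)/(6*1.2191355) = 2.6385
Cpu = (100.3 - 97.58)/(3*1.2191355) = 0.7437
Cpl = (97.58 - 81.0)/(3*1.2191355) = 4.5333
Cpk = min(Cpu, Cpl) = 0.7437

0.7437


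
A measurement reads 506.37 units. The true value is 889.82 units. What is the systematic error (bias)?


Systematic error = measured - true
= 506.37 - 889.82
= -383.4500

-383.4500


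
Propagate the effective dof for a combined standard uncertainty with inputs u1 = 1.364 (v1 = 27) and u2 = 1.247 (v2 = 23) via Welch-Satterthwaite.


uc = sqrt(u1^2 + u2^2) = sqrt(1.364^2 + 1.247^2) = 1.8481085
v_eff = uc^4 / (u1^4/v1 + u2^4/v2)
= 1.8481085^4 / (1.364^4/27 + 1.247^4/23)
= 11.665675 / 0.23333442
v_eff = 49.9955

49.9955


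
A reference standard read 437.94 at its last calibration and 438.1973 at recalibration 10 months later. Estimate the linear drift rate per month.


rate = (v2 - v1) / months
= (438.1973 - 437.94) / 10
= 0.2573 / 10
= 0.0257

0.0257


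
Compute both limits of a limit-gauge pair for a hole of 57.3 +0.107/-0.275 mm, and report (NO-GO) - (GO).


GO = nominal - lower_tol (smallest hole = maximum material condition)
GO = 57.3 - 0.275 = 57.025
NO-GO = nominal + upper_tol (largest hole = least material condition)
NO-GO = 57.3 + 0.107 = 57.407
spread = NO-GO - GO = 57.407 - 57.025 = 0.3820

0.3820


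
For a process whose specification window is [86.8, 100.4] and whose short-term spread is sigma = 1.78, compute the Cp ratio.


Cp = (USL - LSL) / (6 * sigma)
= (100.4 - 86.8) / (6 * 1.78)
= 13.6000 / 10.6800
= 1.2734

1.2734


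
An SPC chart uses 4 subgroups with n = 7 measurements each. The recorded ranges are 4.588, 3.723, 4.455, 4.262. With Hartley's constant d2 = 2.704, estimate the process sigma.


R_bar = (4.588 + 3.723 + 4.455 + 4.262) / 4
R_bar = 17.028 / 4 = 4.257
sigma_hat = R_bar / d2 = 4.257 / 2.704 = 1.5743

1.5743


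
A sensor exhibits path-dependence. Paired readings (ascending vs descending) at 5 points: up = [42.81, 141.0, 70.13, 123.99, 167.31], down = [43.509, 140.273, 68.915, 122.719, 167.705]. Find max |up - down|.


|42.81 - 43.509| = 0.6990
|141.0 - 140.273| = 0.7270
|70.13 - 68.915| = 1.2150
|123.99 - 122.719| = 1.2710
|167.31 - 167.705| = 0.3950
hysteresis = max(diffs) = 1.2710

1.2710


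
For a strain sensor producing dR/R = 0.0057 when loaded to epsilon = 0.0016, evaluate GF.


GF = (dR/R) / epsilon
= 0.0057 / 0.0016
= 3.5625

3.5625


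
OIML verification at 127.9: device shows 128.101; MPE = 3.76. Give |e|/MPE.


e = indication - reference = 128.101 - 127.9 = 0.2010
|e| = 0.2010
ratio = |e| / MPE = 0.2010 / 3.76
ratio = 0.0535

0.0535


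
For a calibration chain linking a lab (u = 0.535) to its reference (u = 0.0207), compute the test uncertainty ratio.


TUR = u_lab / u_ref
= 0.535 / 0.0207
= 25.8454

25.8454


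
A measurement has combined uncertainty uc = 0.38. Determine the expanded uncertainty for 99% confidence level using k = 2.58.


U = k * uc
U = 2.58 * 0.38
U = 0.9804

0.9804


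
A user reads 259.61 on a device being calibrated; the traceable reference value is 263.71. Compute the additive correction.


Correction = standard - reading
= 263.71 - 259.61
= 4.1000

4.1000


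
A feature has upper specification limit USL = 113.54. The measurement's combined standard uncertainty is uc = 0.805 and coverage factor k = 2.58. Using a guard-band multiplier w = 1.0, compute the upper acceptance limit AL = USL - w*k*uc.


U = k * uc = 2.58 * 0.805 = 2.0769
guard band g = w * U = 1.0 * 2.0769 = 2.0769
AL = USL - g = 113.54 - 2.0769
AL = 111.4631

111.4631


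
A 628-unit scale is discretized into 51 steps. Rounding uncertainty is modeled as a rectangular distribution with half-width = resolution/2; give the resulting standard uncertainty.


resolution = range / divisions
resolution = 628 / 51 = 12.313725
u_res = resolution / (2*sqrt(3))
u_res = 12.313725 / 3.4641016
u_res = 3.5547

3.5547


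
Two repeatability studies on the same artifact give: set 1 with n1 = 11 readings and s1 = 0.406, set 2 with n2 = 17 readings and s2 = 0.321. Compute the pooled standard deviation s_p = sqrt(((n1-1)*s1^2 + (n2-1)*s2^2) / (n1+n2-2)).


s_p = sqrt(((n1-1)*s1^2 + (n2-1)*s2^2) / (n1+n2-2))
numerator = (11-1)*0.406^2 + (17-1)*0.321^2 = 1.64836 + 1.648656 = 3.297016
denominator = 11 + 17 - 2 = 26
s_p^2 = 3.297016 / 26 = 0.12680831
s_p = sqrt(0.12680831) = 0.3561

0.3561


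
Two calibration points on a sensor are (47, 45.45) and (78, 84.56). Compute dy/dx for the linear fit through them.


slope = (y2 - y1) / (x2 - x1)
= (84.56 - 45.45) / (78 - 47)
= 39.1100 / 31
= 1.2616

1.2616


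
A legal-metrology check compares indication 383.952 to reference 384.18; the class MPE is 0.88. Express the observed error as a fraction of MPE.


e = indication - reference = 383.952 - 384.18 = -0.2280
|e| = 0.2280
ratio = |e| / MPE = 0.2280 / 0.88
ratio = 0.2591

0.2591


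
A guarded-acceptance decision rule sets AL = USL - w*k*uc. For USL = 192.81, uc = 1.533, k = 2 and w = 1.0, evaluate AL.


U = k * uc = 2 * 1.533 = 3.066
guard band g = w * U = 1.0 * 3.066 = 3.066
AL = USL - g = 192.81 - 3.066
AL = 189.7440

189.7440


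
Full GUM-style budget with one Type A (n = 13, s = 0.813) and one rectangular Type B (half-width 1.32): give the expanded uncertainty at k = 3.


u_A = s / sqrt(n) = 0.813 / sqrt(13) = 0.22548563
u_B = half_width / sqrt(3) = 1.32 / sqrt(3) = 0.76210236
uc = sqrt(u_A^2 + u_B^2) = sqrt(0.22548563^2 + 0.76210236^2) = 0.7947602
U = k * uc = 3 * 0.7947602
U = 2.3843

2.3843


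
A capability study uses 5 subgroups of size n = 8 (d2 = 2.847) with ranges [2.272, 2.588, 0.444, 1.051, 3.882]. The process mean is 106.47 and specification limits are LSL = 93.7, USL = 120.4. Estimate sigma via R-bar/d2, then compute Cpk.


R_bar = (2.272 + 2.588 + 0.444 + 1.051 + 3.882) / 5 = 2.0474
sigma = R_bar / d2 = 2.0474 / 2.847 = 0.71914296
Cp = (USL - LSL)/(6*sigma) = (120.4 - 93.7)/(6*0.71914296) = 6.1879
Cpu = (120.4 - 106.47)/(3*0.71914296) = 6.4568
Cpl = (106.47 - 93.7)/(3*0.71914296) = 5.9191
Cpk = min(Cpu, Cpl) = 5.9191

5.9191


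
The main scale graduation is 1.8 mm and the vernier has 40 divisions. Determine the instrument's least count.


LC = MSD / n_div
= 1.8 / 40
= 0.0450

0.0450


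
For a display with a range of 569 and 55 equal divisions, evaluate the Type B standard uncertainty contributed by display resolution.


resolution = range / divisions
resolution = 569 / 55 = 10.345455
u_res = resolution / (2*sqrt(3))
u_res = 10.345455 / 3.4641016
u_res = 2.9865

2.9865


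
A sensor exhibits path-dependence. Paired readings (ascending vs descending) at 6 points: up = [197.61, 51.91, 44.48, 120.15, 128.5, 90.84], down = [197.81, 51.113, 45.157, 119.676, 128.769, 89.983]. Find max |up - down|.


|197.61 - 197.81| = 0.2000
|51.91 - 51.113| = 0.7970
|44.48 - 45.157| = 0.6770
|120.15 - 119.676| = 0.4740
|128.5 - 128.769| = 0.2690
|90.84 - 89.983| = 0.8570
hysteresis = max(diffs) = 0.8570

0.8570


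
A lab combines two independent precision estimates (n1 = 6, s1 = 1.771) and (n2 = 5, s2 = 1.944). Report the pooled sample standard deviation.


s_p = sqrt(((n1-1)*s1^2 + (n2-1)*s2^2) / (n1+n2-2))
numerator = (6-1)*1.771^2 + (5-1)*1.944^2 = 15.682205 + 15.116544 = 30.798749
denominator = 6 + 5 - 2 = 9
s_p^2 = 30.798749 / 9 = 3.4220832
s_p = sqrt(3.4220832) = 1.8499

1.8499


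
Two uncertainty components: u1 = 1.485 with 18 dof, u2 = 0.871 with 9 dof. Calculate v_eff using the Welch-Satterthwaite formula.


uc = sqrt(u1^2 + u2^2) = sqrt(1.485^2 + 0.871^2) = 1.7215882
v_eff = uc^4 / (u1^4/v1 + u2^4/v2)
= 1.7215882^4 / (1.485^4/18 + 0.871^4/9)
= 8.7845013 / 0.33411609
v_eff = 26.2918

26.2918


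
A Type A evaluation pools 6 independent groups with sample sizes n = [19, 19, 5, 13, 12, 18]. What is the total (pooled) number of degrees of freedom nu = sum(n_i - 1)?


nu = sum_i (n_i - 1)
nu = ((19 - 1) + (19 - 1) + (5 - 1) + (13 - 1) + (12 - 1) + (18 - 1))
nu = 18 + 18 + 4 + 12 + 11 + 17
nu = 80

80


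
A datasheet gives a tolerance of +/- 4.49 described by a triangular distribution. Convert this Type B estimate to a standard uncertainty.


u_B = half_width / sqrt(6)
u_B = 4.49 / 2.4494897
u_B = 1.8330

1.8330


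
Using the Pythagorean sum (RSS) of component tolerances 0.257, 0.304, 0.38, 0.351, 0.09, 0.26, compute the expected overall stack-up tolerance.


RSS = sqrt(0.257^2 + 0.304^2 + 0.38^2 + 0.351^2 + 0.09^2 + 0.26^2)
= sqrt(0.501766)
= 0.7084

0.7084


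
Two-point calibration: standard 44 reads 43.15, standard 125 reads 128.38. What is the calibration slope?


slope = (y2 - y1) / (x2 - x1)
= (128.38 - 43.15) / (125 - 44)
= 85.2300 / 81
= 1.0522

1.0522


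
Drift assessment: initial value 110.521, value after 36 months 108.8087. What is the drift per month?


rate = (v2 - v1) / months
= (108.8087 - 110.521) / 36
= -1.7123 / 36
= -0.0476

-0.0476


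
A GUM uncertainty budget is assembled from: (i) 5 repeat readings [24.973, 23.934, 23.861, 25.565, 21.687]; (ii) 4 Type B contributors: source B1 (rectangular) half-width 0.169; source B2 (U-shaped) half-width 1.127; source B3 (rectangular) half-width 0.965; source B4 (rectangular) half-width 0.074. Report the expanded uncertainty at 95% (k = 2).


mean = (24.973 + 23.934 + 23.861 + 25.565 + 21.687) / 5 = 24.004
s = sqrt(sum((x - mean)^2)/(n-1)) = 1.4806688
u_A = s / sqrt(n) = 1.4806688 / sqrt(5) = 0.66217522
u_B1 = 0.169 / sqrt(3) = 0.097572195
u_B2 = 1.127 / sqrt(2) = 0.79690934
u_B3 = 0.965 / sqrt(3) = 0.55714301
u_B4 = 0.074 / sqrt(3) = 0.04272392
uc = sqrt(0.66217522^2 + 0.097572195^2 + 0.79690934^2 + 0.55714301^2 + 0.04272392^2) = 1.1812259
U = k * uc = 2 * 1.1812259
U = 2.3625

2.3625


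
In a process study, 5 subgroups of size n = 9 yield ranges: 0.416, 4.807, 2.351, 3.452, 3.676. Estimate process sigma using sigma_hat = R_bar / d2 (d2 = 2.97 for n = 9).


R_bar = (0.416 + 4.807 + 2.351 + 3.452 + 3.676) / 5
R_bar = 14.702 / 5 = 2.9404
sigma_hat = R_bar / d2 = 2.9404 / 2.97 = 0.9900

0.9900


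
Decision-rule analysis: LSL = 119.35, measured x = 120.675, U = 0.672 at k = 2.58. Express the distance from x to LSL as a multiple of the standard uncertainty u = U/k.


u = U / k = 0.672 / 2.58 = 0.26046512
margin = |LSL - x| = |119.35 - 120.675| = 1.325
z = margin / u = 1.325 / 0.26046512
z = 5.0871

5.0871


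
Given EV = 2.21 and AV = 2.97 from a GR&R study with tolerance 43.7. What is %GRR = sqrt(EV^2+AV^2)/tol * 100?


GRR = sqrt(EV^2 + AV^2) = sqrt(2.21^2 + 2.97^2) = 3.7020265
%GRR = GRR / tol * 100 = 3.7020265 / 43.7 * 100
%GRR = 8.4715

8.4715


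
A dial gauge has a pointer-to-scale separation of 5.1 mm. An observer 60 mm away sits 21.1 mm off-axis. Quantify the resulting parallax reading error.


error = h * offset / d
= 5.1 * 21.1 / 60
= 1.7935

1.7935


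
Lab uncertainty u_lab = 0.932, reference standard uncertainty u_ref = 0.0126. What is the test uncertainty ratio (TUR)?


TUR = u_lab / u_ref
= 0.932 / 0.0126
= 73.9683

73.9683


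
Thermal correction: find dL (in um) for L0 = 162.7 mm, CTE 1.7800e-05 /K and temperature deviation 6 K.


dL = L * alpha * dT
= 162.7 * 1.7800e-05 * 6
= 0.0173764 mm
dL_um = 0.0173764 * 1000 = 17.3764 um

17.3764


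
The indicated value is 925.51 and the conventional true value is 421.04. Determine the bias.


Systematic error = measured - true
= 925.51 - 421.04
= 504.4700

504.4700


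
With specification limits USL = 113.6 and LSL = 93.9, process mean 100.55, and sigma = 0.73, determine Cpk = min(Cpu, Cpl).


Cpu = (USL - mean) / (3*sigma) = (113.6 - 100.55) / (3*0.73) = 5.9589
Cpl = (mean - LSL) / (3*sigma) = (100.55 - 93.9) / (3*0.73) = 3.0365
Cpk = min(Cpu, Cpl) = 3.0365

3.0365


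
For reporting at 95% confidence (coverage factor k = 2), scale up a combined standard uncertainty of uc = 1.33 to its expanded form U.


U = k * uc
U = 2 * 1.33
U = 2.6600

2.6600


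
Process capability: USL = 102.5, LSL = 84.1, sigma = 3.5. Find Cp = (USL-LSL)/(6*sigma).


Cp = (USL - LSL) / (6 * sigma)
= (102.5 - 84.1) / (6 * 3.5)
= 18.4000 / 21.0000
= 0.8762

0.8762


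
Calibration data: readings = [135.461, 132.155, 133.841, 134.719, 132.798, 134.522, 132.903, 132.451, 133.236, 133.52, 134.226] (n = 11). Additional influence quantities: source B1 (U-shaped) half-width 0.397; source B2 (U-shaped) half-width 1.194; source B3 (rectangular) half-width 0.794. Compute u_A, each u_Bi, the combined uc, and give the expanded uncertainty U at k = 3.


mean = (135.461 + 132.155 + 133.841 + 134.719 + 132.798 + 134.522 + 132.903 + 132.451 + 133.236 + 133.52 + 134.226) / 11 = 133.6210909
s = sqrt(sum((x - mean)^2)/(n-1)) = 1.0337681
u_A = s / sqrt(n) = 1.0337681 / sqrt(11) = 0.31169281
u_B1 = 0.397 / sqrt(2) = 0.28072139
u_B2 = 1.194 / sqrt(2) = 0.8442855
u_B3 = 0.794 / sqrt(3) = 0.45841611
uc = sqrt(0.31169281^2 + 0.28072139^2 + 0.8442855^2 + 0.45841611^2) = 1.048294
U = k * uc = 3 * 1.048294
U = 3.1449

3.1449


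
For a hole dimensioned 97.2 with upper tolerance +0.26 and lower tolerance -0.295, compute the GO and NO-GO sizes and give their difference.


GO = nominal - lower_tol (smallest hole = maximum material condition)
GO = 97.2 - 0.295 = 96.905
NO-GO = nominal + upper_tol (largest hole = least material condition)
NO-GO = 97.2 + 0.26 = 97.46
spread = NO-GO - GO = 97.46 - 96.905 = 0.5550

0.5550


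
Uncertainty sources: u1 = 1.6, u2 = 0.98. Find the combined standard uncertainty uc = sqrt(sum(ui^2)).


uc = sqrt(1.6^2 + 0.98^2)
uc = sqrt(3.5204)
uc = 1.8763

1.8763


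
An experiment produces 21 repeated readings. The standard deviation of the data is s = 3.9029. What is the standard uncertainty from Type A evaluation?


u_A = s / sqrt(n)
u_A = 3.9029 / sqrt(21)
u_A = 3.9029 / 4.5825757
u_A = 0.8517

0.8517


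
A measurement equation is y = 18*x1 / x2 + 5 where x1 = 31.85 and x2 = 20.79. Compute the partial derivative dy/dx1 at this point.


y = 18*x1 / x2 + 5
dy/dx1 = 18/x2
Evaluate at x2 = 20.79: c1 = 18 / 20.79
c1 = 0.8658

0.8658


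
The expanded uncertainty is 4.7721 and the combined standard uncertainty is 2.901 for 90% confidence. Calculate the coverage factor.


k = U / uc
k = 4.7721 / 2.901
k = 1.645

1.645


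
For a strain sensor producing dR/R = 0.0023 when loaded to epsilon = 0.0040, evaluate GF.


GF = (dR/R) / epsilon
= 0.0023 / 0.0040
= 0.5750

0.5750


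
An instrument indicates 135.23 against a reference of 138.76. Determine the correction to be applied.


Correction = standard - reading
= 138.76 - 135.23
= 3.5300

3.5300


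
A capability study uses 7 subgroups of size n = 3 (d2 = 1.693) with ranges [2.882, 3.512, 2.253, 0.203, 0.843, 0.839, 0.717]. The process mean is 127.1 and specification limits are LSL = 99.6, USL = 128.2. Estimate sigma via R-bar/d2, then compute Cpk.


R_bar = (2.882 + 3.512 + 2.253 + 0.203 + 0.843 + 0.839 + 0.717) / 7 = 1.607
sigma = R_bar / d2 = 1.607 / 1.693 = 0.9492026
Cp = (USL - LSL)/(6*sigma) = (128.2 - 99.6)/(6*0.9492026) = 5.0218
Cpu = (128.2 - 127.1)/(3*0.9492026) = 0.3863
Cpl = (127.1 - 99.6)/(3*0.9492026) = 9.6572
Cpk = min(Cpu, Cpl) = 0.3863

0.3863


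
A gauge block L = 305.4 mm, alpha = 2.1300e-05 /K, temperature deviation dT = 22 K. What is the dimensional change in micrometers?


dL = L * alpha * dT
= 305.4 * 2.1300e-05 * 22
= 0.1431104 mm
dL_um = 0.1431104 * 1000 = 143.1104 um

143.1104


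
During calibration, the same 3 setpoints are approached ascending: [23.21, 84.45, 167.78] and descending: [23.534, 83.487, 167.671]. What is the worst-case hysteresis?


|23.21 - 23.534| = 0.3240
|84.45 - 83.487| = 0.9630
|167.78 - 167.671| = 0.1090
hysteresis = max(diffs) = 0.9630

0.9630


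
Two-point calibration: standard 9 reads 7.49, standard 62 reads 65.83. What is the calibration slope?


slope = (y2 - y1) / (x2 - x1)
= (65.83 - 7.49) / (62 - 9)
= 58.3400 / 53
= 1.1008

1.1008


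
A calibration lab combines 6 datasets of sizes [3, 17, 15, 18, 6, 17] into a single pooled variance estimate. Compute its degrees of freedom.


nu = sum_i (n_i - 1)
nu = ((3 - 1) + (17 - 1) + (15 - 1) + (18 - 1) + (6 - 1) + (17 - 1))
nu = 2 + 16 + 14 + 17 + 5 + 16
nu = 70

70


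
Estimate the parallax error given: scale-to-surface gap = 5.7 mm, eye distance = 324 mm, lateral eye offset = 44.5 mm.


error = h * offset / d
= 5.7 * 44.5 / 324
= 0.7829

0.7829


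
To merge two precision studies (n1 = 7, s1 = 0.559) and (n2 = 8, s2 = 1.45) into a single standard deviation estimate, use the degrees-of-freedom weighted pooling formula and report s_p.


s_p = sqrt(((n1-1)*s1^2 + (n2-1)*s2^2) / (n1+n2-2))
numerator = (7-1)*0.559^2 + (8-1)*1.45^2 = 1.874886 + 14.7175 = 16.592386
denominator = 7 + 8 - 2 = 13
s_p^2 = 16.592386 / 13 = 1.2763374
s_p = sqrt(1.2763374) = 1.1298

1.1298


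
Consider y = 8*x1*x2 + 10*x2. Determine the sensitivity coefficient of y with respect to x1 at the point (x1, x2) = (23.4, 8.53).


y = 8*x1*x2 + 10*x2
dy/dx1 = 8*x2
Evaluate at x2 = 8.53: c1 = 8 * 8.53
c1 = 68.2400

68.2400


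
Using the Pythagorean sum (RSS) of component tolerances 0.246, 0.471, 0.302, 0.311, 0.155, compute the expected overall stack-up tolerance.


RSS = sqrt(0.246^2 + 0.471^2 + 0.302^2 + 0.311^2 + 0.155^2)
= sqrt(0.494307)
= 0.7031

0.7031


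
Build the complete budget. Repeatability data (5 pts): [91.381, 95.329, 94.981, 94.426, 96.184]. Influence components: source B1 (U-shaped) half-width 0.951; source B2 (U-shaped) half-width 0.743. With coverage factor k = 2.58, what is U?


mean = (91.381 + 95.329 + 94.981 + 94.426 + 96.184) / 5 = 94.4602
s = sqrt(sum((x - mean)^2)/(n-1)) = 1.8357679
u_A = s / sqrt(n) = 1.8357679 / sqrt(5) = 0.82098036
u_B1 = 0.951 / sqrt(2) = 0.67245855
u_B2 = 0.743 / sqrt(2) = 0.52538034
uc = sqrt(0.82098036^2 + 0.67245855^2 + 0.52538034^2) = 1.1841595
U = k * uc = 2.58 * 1.1841595
U = 3.0551

3.0551


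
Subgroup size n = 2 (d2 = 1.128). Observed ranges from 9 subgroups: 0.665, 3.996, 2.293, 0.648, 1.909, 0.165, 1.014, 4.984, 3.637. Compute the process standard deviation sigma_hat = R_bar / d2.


R_bar = (0.665 + 3.996 + 2.293 + 0.648 + 1.909 + 0.165 + 1.014 + 4.984 + 3.637) / 9
R_bar = 19.311 / 9 = 2.1456667
sigma_hat = R_bar / d2 = 2.1456667 / 1.128 = 1.9022

1.9022


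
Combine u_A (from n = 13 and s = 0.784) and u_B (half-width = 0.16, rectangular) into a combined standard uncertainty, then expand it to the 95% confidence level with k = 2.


u_A = s / sqrt(n) = 0.784 / sqrt(13) = 0.21744248
u_B = half_width / sqrt(3) = 0.16 / sqrt(3) = 0.092376043
uc = sqrt(u_A^2 + u_B^2) = sqrt(0.21744248^2 + 0.092376043^2) = 0.23625106
U = k * uc = 2 * 0.23625106
U = 0.4725

0.4725


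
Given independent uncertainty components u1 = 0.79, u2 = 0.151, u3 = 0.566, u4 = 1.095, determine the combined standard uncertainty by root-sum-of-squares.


uc = sqrt(0.79^2 + 0.151^2 + 0.566^2 + 1.095^2)
uc = sqrt(2.166282)
uc = 1.4718

1.4718


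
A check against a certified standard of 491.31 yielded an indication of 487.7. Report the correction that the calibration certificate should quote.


Correction = standard - reading
= 491.31 - 487.7
= 3.6100

3.6100


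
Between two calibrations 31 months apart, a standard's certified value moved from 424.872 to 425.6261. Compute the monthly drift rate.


rate = (v2 - v1) / months
= (425.6261 - 424.872) / 31
= 0.7541 / 31
= 0.0243

0.0243


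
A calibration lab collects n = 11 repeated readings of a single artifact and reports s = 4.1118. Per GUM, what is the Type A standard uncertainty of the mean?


u_A = s / sqrt(n)
u_A = 4.1118 / sqrt(11)
u_A = 4.1118 / 3.3166248
u_A = 1.2398

1.2398


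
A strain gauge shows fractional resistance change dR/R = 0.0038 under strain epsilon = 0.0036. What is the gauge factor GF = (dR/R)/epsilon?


GF = (dR/R) / epsilon
= 0.0038 / 0.0036
= 1.0556

1.0556


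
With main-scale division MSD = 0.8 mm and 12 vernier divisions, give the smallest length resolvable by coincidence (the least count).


LC = MSD / n_div
= 0.8 / 12
= 0.0667

0.0667


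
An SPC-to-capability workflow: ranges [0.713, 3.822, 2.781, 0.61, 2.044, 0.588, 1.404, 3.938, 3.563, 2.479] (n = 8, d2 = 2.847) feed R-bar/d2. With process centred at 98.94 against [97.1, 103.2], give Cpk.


R_bar = (0.713 + 3.822 + 2.781 + 0.61 + 2.044 + 0.588 + 1.404 + 3.938 + 3.563 + 2.479) / 10 = 2.1942
sigma = R_bar / d2 = 2.1942 / 2.847 = 0.77070601
Cp = (USL - LSL)/(6*sigma) = (103.2 - 97.1)/(6*0.77070601) = 1.3191
Cpu = (103.2 - 98.94)/(3*0.77070601) = 1.8425
Cpl = (98.94 - 97.1)/(3*0.77070601) = 0.7958
Cpk = min(Cpu, Cpl) = 0.7958

0.7958


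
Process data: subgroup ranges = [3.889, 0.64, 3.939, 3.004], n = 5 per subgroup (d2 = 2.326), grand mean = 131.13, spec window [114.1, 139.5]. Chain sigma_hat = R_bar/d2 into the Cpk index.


R_bar = (3.889 + 0.64 + 3.939 + 3.004) / 4 = 2.868
sigma = R_bar / d2 = 2.868 / 2.326 = 1.2330181
Cp = (USL - LSL)/(6*sigma) = (139.5 - 114.1)/(6*1.2330181) = 3.4333
Cpu = (139.5 - 131.13)/(3*1.2330181) = 2.2627
Cpl = (131.13 - 114.1)/(3*1.2330181) = 4.6039
Cpk = min(Cpu, Cpl) = 2.2627

2.2627


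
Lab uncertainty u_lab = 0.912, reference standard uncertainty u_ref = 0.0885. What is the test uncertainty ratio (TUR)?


TUR = u_lab / u_ref
= 0.912 / 0.0885
= 10.3051

10.3051


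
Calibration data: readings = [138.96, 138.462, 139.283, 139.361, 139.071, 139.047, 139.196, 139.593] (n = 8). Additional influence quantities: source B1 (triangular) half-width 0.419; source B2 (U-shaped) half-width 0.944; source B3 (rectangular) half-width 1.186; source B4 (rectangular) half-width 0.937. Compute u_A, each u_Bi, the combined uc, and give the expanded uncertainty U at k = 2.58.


mean = (138.96 + 138.462 + 139.283 + 139.361 + 139.071 + 139.047 + 139.196 + 139.593) / 8 = 139.121625
s = sqrt(sum((x - mean)^2)/(n-1)) = 0.33390073
u_A = s / sqrt(n) = 0.33390073 / sqrt(8) = 0.11805174
u_B1 = 0.419 / sqrt(6) = 0.17105603
u_B2 = 0.944 / sqrt(2) = 0.6675088
u_B3 = 1.186 / sqrt(3) = 0.68473742
u_B4 = 0.937 / sqrt(3) = 0.5409772
uc = sqrt(0.11805174^2 + 0.17105603^2 + 0.6675088^2 + 0.68473742^2 + 0.5409772^2) = 1.1181619
U = k * uc = 2.58 * 1.1181619
U = 2.8849

2.8849


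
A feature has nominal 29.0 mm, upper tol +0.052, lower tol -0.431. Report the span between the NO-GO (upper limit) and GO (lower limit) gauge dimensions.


GO = nominal - lower_tol (smallest hole = maximum material condition)
GO = 29.0 - 0.431 = 28.569
NO-GO = nominal + upper_tol (largest hole = least material condition)
NO-GO = 29.0 + 0.052 = 29.052
spread = NO-GO - GO = 29.052 - 28.569 = 0.4830

0.4830


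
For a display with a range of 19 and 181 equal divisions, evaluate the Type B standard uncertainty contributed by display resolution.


resolution = range / divisions
resolution = 19 / 181 = 0.10497238
u_res = resolution / (2*sqrt(3))
u_res = 0.10497238 / 3.4641016
u_res = 0.0303

0.0303


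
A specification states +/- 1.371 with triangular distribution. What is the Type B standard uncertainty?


u_B = half_width / sqrt(6)
u_B = 1.371 / 2.4494897
u_B = 0.5597

0.5597


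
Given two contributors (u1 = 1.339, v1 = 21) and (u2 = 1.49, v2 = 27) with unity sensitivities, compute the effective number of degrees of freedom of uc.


uc = sqrt(u1^2 + u2^2) = sqrt(1.339^2 + 1.49^2) = 2.0032526
v_eff = uc^4 / (u1^4/v1 + u2^4/v2)
= 2.0032526^4 / (1.339^4/21 + 1.49^4/27)
= 16.104337 / 0.33562434
v_eff = 47.9832

47.9832


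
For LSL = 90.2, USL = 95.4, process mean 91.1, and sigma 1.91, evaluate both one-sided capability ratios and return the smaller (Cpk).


Cpu = (USL - mean) / (3*sigma) = (95.4 - 91.1) / (3*1.91) = 0.7504
Cpl = (mean - LSL) / (3*sigma) = (91.1 - 90.2) / (3*1.91) = 0.1571
Cpk = min(Cpu, Cpl) = 0.1571

0.1571


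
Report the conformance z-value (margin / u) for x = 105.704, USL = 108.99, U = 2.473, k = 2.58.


u = U / k = 2.473 / 2.58 = 0.95852713
margin = |USL - x| = |108.99 - 105.704| = 3.286
z = margin / u = 3.286 / 0.95852713
z = 3.4282

3.4282


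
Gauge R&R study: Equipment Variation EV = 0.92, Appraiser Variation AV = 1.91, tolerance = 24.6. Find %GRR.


GRR = sqrt(EV^2 + AV^2) = sqrt(0.92^2 + 1.91^2) = 2.1200236
%GRR = GRR / tol * 100 = 2.1200236 / 24.6 * 100
%GRR = 8.6180

8.6180


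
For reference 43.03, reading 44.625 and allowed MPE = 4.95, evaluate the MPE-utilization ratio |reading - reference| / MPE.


e = indication - reference = 44.625 - 43.03 = 1.5950
|e| = 1.5950
ratio = |e| / MPE = 1.5950 / 4.95
ratio = 0.3222

0.3222


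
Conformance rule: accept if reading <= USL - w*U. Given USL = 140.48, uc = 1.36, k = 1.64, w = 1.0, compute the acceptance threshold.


U = k * uc = 1.64 * 1.36 = 2.2304
guard band g = w * U = 1.0 * 2.2304 = 2.2304
AL = USL - g = 140.48 - 2.2304
AL = 138.2496

138.2496


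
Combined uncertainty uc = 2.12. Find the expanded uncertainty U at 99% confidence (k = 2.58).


U = k * uc
U = 2.58 * 2.12
U = 5.4696

5.4696


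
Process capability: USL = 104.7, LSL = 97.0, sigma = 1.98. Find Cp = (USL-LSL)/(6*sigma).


Cp = (USL - LSL) / (6 * sigma)
= (104.7 - 97.0) / (6 * 1.98)
= 7.7000 / 11.8800
= 0.6481

0.6481


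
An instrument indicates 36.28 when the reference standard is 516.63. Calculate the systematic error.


Systematic error = measured - true
= 36.28 - 516.63
= -480.3500

-480.3500


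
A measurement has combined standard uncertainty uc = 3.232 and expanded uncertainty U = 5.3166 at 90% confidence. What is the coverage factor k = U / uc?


k = U / uc
k = 5.3166 / 3.232
k = 1.645

1.645


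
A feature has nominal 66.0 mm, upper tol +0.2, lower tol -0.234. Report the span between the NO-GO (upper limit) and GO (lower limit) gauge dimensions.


GO = nominal - lower_tol (smallest hole = maximum material condition)
GO = 66.0 - 0.234 = 65.766
NO-GO = nominal + upper_tol (largest hole = least material condition)
NO-GO = 66.0 + 0.2 = 66.2
spread = NO-GO - GO = 66.2 - 65.766 = 0.4340

0.4340


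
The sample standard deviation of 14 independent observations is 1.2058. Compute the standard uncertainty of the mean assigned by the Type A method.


u_A = s / sqrt(n)
u_A = 1.2058 / sqrt(14)
u_A = 1.2058 / 3.7416574
u_A = 0.3223

0.3223


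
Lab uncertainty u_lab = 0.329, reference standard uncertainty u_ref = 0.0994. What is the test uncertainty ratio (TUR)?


TUR = u_lab / u_ref
= 0.329 / 0.0994
= 3.3099

3.3099


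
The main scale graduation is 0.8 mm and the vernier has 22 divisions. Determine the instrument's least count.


LC = MSD / n_div
= 0.8 / 22
= 0.0364

0.0364


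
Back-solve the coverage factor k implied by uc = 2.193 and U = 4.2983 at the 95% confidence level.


k = U / uc
k = 4.2983 / 2.193
k = 1.96

1.96


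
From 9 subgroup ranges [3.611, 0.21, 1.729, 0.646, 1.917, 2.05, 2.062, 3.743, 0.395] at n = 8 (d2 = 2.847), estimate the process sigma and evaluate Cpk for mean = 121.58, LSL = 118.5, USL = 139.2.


R_bar = (3.611 + 0.21 + 1.729 + 0.646 + 1.917 + 2.05 + 2.062 + 3.743 + 0.395) / 9 = 1.8181111
sigma = R_bar / d2 = 1.8181111 / 2.847 = 0.63860594
Cp = (USL - LSL)/(6*sigma) = (139.2 - 118.5)/(6*0.63860594) = 5.4024
Cpu = (139.2 - 121.58)/(3*0.63860594) = 9.1971
Cpl = (121.58 - 118.5)/(3*0.63860594) = 1.6077
Cpk = min(Cpu, Cpl) = 1.6077

1.6077


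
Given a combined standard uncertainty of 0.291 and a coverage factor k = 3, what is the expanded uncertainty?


U = k * uc
U = 3 * 0.291
U = 0.8730

0.8730


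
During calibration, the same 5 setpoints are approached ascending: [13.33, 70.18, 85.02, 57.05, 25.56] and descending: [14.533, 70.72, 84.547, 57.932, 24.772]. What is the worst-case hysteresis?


|13.33 - 14.533| = 1.2030
|70.18 - 70.72| = 0.5400
|85.02 - 84.547| = 0.4730
|57.05 - 57.932| = 0.8820
|25.56 - 24.772| = 0.7880
hysteresis = max(diffs) = 1.2030

1.2030


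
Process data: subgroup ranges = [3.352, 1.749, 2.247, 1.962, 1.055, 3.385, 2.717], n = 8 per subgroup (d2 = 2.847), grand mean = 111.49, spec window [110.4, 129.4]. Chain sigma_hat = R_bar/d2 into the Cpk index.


R_bar = (3.352 + 1.749 + 2.247 + 1.962 + 1.055 + 3.385 + 2.717) / 7 = 2.3524286
sigma = R_bar / d2 = 2.3524286 / 2.847 = 0.82628332
Cp = (USL - LSL)/(6*sigma) = (129.4 - 110.4)/(6*0.82628332) = 3.8324
Cpu = (129.4 - 111.49)/(3*0.82628332) = 7.2251
Cpl = (111.49 - 110.4)/(3*0.82628332) = 0.4397
Cpk = min(Cpu, Cpl) = 0.4397

0.4397


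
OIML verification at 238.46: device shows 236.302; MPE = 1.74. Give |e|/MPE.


e = indication - reference = 236.302 - 238.46 = -2.1580
|e| = 2.1580
ratio = |e| / MPE = 2.1580 / 1.74
ratio = 1.2402

1.2402


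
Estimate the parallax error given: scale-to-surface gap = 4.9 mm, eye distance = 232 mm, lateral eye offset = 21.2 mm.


error = h * offset / d
= 4.9 * 21.2 / 232
= 0.4478

0.4478


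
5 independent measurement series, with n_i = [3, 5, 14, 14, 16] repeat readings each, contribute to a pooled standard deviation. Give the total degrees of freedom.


nu = sum_i (n_i - 1)
nu = ((3 - 1) + (5 - 1) + (14 - 1) + (14 - 1) + (16 - 1))
nu = 2 + 4 + 13 + 13 + 15
nu = 47

47


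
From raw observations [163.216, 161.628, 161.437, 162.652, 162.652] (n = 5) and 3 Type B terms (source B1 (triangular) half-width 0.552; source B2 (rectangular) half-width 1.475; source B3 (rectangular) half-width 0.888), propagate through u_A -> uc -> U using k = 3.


mean = (163.216 + 161.628 + 161.437 + 162.652 + 162.652) / 5 = 162.317
s = sqrt(sum((x - mean)^2)/(n-1)) = 0.75527677
u_A = s / sqrt(n) = 0.75527677 / sqrt(5) = 0.33777004
u_B1 = 0.552 / sqrt(6) = 0.22535306
u_B2 = 1.475 / sqrt(3) = 0.85159165
u_B3 = 0.888 / sqrt(3) = 0.51268704
uc = sqrt(0.33777004^2 + 0.22535306^2 + 0.85159165^2 + 0.51268704^2) = 1.0737453
U = k * uc = 3 * 1.0737453
U = 3.2212

3.2212


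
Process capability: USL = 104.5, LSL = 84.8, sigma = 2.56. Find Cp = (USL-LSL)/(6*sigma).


Cp = (USL - LSL) / (6 * sigma)
= (104.5 - 84.8) / (6 * 2.56)
= 19.7000 / 15.3600
= 1.2826

1.2826


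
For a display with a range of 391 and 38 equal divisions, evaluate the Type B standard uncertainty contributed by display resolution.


resolution = range / divisions
resolution = 391 / 38 = 10.289474
u_res = resolution / (2*sqrt(3))
u_res = 10.289474 / 3.4641016
u_res = 2.9703

2.9703


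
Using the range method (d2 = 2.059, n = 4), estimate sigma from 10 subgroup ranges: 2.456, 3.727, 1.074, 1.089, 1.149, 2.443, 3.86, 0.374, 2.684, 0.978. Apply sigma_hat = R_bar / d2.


R_bar = (2.456 + 3.727 + 1.074 + 1.089 + 1.149 + 2.443 + 3.86 + 0.374 + 2.684 + 0.978) / 10
R_bar = 19.834 / 10 = 1.9834
sigma_hat = R_bar / d2 = 1.9834 / 2.059 = 0.9633

0.9633


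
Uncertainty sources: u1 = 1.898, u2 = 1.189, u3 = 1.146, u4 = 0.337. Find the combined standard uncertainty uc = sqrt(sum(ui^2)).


uc = sqrt(1.898^2 + 1.189^2 + 1.146^2 + 0.337^2)
uc = sqrt(6.44301)
uc = 2.5383

2.5383


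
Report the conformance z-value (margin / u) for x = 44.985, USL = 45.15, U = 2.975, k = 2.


u = U / k = 2.975 / 2 = 1.4875
margin = |USL - x| = |45.15 - 44.985| = 0.165
z = margin / u = 0.165 / 1.4875
z = 0.1109

0.1109


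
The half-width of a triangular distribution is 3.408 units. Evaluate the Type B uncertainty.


u_B = half_width / sqrt(6)
u_B = 3.408 / 2.4494897
u_B = 1.3913

1.3913


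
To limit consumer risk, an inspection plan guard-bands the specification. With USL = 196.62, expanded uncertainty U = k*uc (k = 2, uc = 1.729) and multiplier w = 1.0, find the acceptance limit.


U = k * uc = 2 * 1.729 = 3.458
guard band g = w * U = 1.0 * 3.458 = 3.458
AL = USL - g = 196.62 - 3.458
AL = 193.1620

193.1620
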